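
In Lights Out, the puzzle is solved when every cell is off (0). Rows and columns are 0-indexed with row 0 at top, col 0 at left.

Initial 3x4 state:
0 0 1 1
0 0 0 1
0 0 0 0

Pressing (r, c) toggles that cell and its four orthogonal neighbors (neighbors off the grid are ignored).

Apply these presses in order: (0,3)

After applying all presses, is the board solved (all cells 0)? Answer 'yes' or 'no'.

Answer: yes

Derivation:
After press 1 at (0,3):
0 0 0 0
0 0 0 0
0 0 0 0

Lights still on: 0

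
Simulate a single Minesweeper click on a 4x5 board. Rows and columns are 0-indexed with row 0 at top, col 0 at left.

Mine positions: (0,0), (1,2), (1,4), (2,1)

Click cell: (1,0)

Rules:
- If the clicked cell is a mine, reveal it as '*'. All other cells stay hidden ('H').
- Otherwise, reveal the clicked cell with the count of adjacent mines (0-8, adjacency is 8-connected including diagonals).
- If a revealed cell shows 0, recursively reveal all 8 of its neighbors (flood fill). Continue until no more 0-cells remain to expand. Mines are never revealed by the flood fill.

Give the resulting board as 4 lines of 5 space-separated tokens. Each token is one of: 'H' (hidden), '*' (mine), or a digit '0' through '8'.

H H H H H
2 H H H H
H H H H H
H H H H H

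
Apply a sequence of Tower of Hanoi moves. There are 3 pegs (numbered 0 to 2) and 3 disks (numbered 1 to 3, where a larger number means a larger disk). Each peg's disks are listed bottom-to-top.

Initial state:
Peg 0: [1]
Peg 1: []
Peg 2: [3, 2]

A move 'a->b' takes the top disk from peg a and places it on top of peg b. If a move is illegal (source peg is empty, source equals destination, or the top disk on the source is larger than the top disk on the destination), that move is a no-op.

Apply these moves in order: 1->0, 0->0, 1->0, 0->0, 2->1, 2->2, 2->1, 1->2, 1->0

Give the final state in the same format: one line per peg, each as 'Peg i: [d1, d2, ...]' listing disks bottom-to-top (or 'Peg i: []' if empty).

Answer: Peg 0: [1]
Peg 1: []
Peg 2: [3, 2]

Derivation:
After move 1 (1->0):
Peg 0: [1]
Peg 1: []
Peg 2: [3, 2]

After move 2 (0->0):
Peg 0: [1]
Peg 1: []
Peg 2: [3, 2]

After move 3 (1->0):
Peg 0: [1]
Peg 1: []
Peg 2: [3, 2]

After move 4 (0->0):
Peg 0: [1]
Peg 1: []
Peg 2: [3, 2]

After move 5 (2->1):
Peg 0: [1]
Peg 1: [2]
Peg 2: [3]

After move 6 (2->2):
Peg 0: [1]
Peg 1: [2]
Peg 2: [3]

After move 7 (2->1):
Peg 0: [1]
Peg 1: [2]
Peg 2: [3]

After move 8 (1->2):
Peg 0: [1]
Peg 1: []
Peg 2: [3, 2]

After move 9 (1->0):
Peg 0: [1]
Peg 1: []
Peg 2: [3, 2]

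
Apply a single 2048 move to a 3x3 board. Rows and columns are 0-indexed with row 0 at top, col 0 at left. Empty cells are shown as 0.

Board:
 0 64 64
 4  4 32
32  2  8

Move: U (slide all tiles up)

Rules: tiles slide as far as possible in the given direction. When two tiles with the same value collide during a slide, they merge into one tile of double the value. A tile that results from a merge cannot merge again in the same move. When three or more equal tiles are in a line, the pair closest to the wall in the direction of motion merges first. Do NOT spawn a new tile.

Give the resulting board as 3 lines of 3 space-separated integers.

Slide up:
col 0: [0, 4, 32] -> [4, 32, 0]
col 1: [64, 4, 2] -> [64, 4, 2]
col 2: [64, 32, 8] -> [64, 32, 8]

Answer:  4 64 64
32  4 32
 0  2  8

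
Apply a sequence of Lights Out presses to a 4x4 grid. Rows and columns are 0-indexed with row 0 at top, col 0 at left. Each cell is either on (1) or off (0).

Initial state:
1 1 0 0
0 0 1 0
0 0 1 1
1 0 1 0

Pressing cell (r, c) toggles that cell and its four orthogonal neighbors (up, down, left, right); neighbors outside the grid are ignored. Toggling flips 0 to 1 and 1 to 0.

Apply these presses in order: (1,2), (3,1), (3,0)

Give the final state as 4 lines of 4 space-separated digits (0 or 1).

Answer: 1 1 1 0
0 1 0 1
1 1 0 1
1 0 0 0

Derivation:
After press 1 at (1,2):
1 1 1 0
0 1 0 1
0 0 0 1
1 0 1 0

After press 2 at (3,1):
1 1 1 0
0 1 0 1
0 1 0 1
0 1 0 0

After press 3 at (3,0):
1 1 1 0
0 1 0 1
1 1 0 1
1 0 0 0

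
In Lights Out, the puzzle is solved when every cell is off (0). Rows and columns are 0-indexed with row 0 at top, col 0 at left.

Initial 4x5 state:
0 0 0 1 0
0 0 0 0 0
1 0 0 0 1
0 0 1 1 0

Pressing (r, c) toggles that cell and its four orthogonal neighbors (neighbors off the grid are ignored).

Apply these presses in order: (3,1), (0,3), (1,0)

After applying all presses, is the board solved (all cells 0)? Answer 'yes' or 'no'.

After press 1 at (3,1):
0 0 0 1 0
0 0 0 0 0
1 1 0 0 1
1 1 0 1 0

After press 2 at (0,3):
0 0 1 0 1
0 0 0 1 0
1 1 0 0 1
1 1 0 1 0

After press 3 at (1,0):
1 0 1 0 1
1 1 0 1 0
0 1 0 0 1
1 1 0 1 0

Lights still on: 11

Answer: no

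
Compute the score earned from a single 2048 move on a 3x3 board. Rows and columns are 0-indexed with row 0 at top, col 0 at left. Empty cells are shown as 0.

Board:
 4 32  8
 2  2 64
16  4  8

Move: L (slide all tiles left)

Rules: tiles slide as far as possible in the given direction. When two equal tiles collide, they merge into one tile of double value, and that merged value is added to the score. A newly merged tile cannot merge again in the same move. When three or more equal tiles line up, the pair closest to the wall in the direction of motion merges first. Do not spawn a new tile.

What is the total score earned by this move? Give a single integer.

Slide left:
row 0: [4, 32, 8] -> [4, 32, 8]  score +0 (running 0)
row 1: [2, 2, 64] -> [4, 64, 0]  score +4 (running 4)
row 2: [16, 4, 8] -> [16, 4, 8]  score +0 (running 4)
Board after move:
 4 32  8
 4 64  0
16  4  8

Answer: 4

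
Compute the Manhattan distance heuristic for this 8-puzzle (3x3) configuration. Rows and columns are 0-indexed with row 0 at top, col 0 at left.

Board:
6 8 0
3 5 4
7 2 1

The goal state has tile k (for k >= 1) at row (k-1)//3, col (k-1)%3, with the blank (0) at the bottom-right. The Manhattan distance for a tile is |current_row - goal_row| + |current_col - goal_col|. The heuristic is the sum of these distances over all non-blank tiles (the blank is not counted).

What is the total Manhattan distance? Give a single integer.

Answer: 16

Derivation:
Tile 6: at (0,0), goal (1,2), distance |0-1|+|0-2| = 3
Tile 8: at (0,1), goal (2,1), distance |0-2|+|1-1| = 2
Tile 3: at (1,0), goal (0,2), distance |1-0|+|0-2| = 3
Tile 5: at (1,1), goal (1,1), distance |1-1|+|1-1| = 0
Tile 4: at (1,2), goal (1,0), distance |1-1|+|2-0| = 2
Tile 7: at (2,0), goal (2,0), distance |2-2|+|0-0| = 0
Tile 2: at (2,1), goal (0,1), distance |2-0|+|1-1| = 2
Tile 1: at (2,2), goal (0,0), distance |2-0|+|2-0| = 4
Sum: 3 + 2 + 3 + 0 + 2 + 0 + 2 + 4 = 16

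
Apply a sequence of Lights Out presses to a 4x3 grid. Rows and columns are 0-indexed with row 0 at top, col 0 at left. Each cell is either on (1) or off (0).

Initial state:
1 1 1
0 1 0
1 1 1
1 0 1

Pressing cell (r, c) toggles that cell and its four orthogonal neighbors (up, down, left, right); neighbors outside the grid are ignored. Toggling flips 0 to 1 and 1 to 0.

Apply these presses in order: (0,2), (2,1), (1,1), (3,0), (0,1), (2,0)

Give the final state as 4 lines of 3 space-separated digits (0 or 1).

Answer: 0 0 1
0 0 0
0 0 0
1 0 1

Derivation:
After press 1 at (0,2):
1 0 0
0 1 1
1 1 1
1 0 1

After press 2 at (2,1):
1 0 0
0 0 1
0 0 0
1 1 1

After press 3 at (1,1):
1 1 0
1 1 0
0 1 0
1 1 1

After press 4 at (3,0):
1 1 0
1 1 0
1 1 0
0 0 1

After press 5 at (0,1):
0 0 1
1 0 0
1 1 0
0 0 1

After press 6 at (2,0):
0 0 1
0 0 0
0 0 0
1 0 1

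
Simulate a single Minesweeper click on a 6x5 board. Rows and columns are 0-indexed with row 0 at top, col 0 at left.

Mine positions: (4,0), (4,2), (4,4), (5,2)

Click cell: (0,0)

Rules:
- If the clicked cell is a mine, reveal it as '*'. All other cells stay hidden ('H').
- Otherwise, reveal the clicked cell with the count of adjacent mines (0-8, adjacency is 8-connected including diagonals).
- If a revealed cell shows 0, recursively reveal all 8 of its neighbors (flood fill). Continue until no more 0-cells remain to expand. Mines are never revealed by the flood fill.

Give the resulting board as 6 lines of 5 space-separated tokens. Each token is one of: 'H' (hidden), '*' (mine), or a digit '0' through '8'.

0 0 0 0 0
0 0 0 0 0
0 0 0 0 0
1 2 1 2 1
H H H H H
H H H H H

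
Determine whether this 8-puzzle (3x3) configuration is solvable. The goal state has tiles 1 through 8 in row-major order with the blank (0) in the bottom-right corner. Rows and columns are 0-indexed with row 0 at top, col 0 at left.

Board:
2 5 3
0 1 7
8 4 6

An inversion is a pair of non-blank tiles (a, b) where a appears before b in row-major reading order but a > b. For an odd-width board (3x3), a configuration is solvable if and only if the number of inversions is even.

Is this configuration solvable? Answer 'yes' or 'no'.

Answer: no

Derivation:
Inversions (pairs i<j in row-major order where tile[i] > tile[j] > 0): 9
9 is odd, so the puzzle is not solvable.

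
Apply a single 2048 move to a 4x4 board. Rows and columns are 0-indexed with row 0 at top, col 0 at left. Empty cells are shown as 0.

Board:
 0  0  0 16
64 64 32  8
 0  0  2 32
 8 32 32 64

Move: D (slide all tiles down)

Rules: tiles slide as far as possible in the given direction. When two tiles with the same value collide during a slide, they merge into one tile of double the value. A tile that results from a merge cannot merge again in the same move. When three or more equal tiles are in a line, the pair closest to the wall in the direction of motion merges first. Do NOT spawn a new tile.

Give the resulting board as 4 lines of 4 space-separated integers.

Slide down:
col 0: [0, 64, 0, 8] -> [0, 0, 64, 8]
col 1: [0, 64, 0, 32] -> [0, 0, 64, 32]
col 2: [0, 32, 2, 32] -> [0, 32, 2, 32]
col 3: [16, 8, 32, 64] -> [16, 8, 32, 64]

Answer:  0  0  0 16
 0  0 32  8
64 64  2 32
 8 32 32 64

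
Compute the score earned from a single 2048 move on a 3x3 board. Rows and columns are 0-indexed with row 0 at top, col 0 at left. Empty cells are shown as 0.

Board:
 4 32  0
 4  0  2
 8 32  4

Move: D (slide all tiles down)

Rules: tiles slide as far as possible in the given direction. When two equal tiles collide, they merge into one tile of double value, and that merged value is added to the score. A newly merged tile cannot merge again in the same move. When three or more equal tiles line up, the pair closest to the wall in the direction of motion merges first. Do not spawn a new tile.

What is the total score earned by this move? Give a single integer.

Slide down:
col 0: [4, 4, 8] -> [0, 8, 8]  score +8 (running 8)
col 1: [32, 0, 32] -> [0, 0, 64]  score +64 (running 72)
col 2: [0, 2, 4] -> [0, 2, 4]  score +0 (running 72)
Board after move:
 0  0  0
 8  0  2
 8 64  4

Answer: 72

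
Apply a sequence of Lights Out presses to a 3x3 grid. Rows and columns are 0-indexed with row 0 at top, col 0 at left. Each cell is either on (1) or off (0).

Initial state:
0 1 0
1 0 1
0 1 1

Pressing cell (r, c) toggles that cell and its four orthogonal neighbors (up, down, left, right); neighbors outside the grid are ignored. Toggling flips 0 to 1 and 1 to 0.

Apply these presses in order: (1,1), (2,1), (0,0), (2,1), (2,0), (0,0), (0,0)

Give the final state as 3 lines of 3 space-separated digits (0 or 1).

After press 1 at (1,1):
0 0 0
0 1 0
0 0 1

After press 2 at (2,1):
0 0 0
0 0 0
1 1 0

After press 3 at (0,0):
1 1 0
1 0 0
1 1 0

After press 4 at (2,1):
1 1 0
1 1 0
0 0 1

After press 5 at (2,0):
1 1 0
0 1 0
1 1 1

After press 6 at (0,0):
0 0 0
1 1 0
1 1 1

After press 7 at (0,0):
1 1 0
0 1 0
1 1 1

Answer: 1 1 0
0 1 0
1 1 1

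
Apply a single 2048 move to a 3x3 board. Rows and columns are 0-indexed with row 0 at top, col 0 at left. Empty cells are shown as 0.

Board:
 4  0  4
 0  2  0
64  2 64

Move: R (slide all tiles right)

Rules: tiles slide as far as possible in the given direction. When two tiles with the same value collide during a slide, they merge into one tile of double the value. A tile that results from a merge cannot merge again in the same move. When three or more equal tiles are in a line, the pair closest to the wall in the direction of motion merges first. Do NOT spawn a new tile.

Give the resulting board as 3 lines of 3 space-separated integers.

Answer:  0  0  8
 0  0  2
64  2 64

Derivation:
Slide right:
row 0: [4, 0, 4] -> [0, 0, 8]
row 1: [0, 2, 0] -> [0, 0, 2]
row 2: [64, 2, 64] -> [64, 2, 64]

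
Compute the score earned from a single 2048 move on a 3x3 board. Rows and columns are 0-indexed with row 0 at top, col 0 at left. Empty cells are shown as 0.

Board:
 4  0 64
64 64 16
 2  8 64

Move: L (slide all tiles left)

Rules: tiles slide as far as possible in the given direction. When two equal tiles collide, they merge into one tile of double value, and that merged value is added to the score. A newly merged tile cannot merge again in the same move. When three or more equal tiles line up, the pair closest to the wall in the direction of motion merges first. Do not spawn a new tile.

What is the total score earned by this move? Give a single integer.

Answer: 128

Derivation:
Slide left:
row 0: [4, 0, 64] -> [4, 64, 0]  score +0 (running 0)
row 1: [64, 64, 16] -> [128, 16, 0]  score +128 (running 128)
row 2: [2, 8, 64] -> [2, 8, 64]  score +0 (running 128)
Board after move:
  4  64   0
128  16   0
  2   8  64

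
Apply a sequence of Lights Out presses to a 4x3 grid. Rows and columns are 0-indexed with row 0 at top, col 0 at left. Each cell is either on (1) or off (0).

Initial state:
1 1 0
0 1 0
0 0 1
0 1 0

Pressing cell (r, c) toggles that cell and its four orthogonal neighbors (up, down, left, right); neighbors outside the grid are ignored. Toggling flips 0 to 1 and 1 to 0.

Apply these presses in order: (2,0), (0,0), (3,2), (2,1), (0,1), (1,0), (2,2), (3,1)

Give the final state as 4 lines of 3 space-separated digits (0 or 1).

After press 1 at (2,0):
1 1 0
1 1 0
1 1 1
1 1 0

After press 2 at (0,0):
0 0 0
0 1 0
1 1 1
1 1 0

After press 3 at (3,2):
0 0 0
0 1 0
1 1 0
1 0 1

After press 4 at (2,1):
0 0 0
0 0 0
0 0 1
1 1 1

After press 5 at (0,1):
1 1 1
0 1 0
0 0 1
1 1 1

After press 6 at (1,0):
0 1 1
1 0 0
1 0 1
1 1 1

After press 7 at (2,2):
0 1 1
1 0 1
1 1 0
1 1 0

After press 8 at (3,1):
0 1 1
1 0 1
1 0 0
0 0 1

Answer: 0 1 1
1 0 1
1 0 0
0 0 1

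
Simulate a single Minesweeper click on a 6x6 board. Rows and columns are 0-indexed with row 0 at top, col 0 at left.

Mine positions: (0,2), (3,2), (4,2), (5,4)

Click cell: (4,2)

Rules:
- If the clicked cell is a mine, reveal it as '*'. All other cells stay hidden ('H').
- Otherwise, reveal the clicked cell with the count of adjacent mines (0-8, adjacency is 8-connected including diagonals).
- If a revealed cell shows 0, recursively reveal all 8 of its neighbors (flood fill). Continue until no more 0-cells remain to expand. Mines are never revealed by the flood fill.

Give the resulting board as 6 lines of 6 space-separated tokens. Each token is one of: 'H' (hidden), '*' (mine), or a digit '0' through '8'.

H H H H H H
H H H H H H
H H H H H H
H H H H H H
H H * H H H
H H H H H H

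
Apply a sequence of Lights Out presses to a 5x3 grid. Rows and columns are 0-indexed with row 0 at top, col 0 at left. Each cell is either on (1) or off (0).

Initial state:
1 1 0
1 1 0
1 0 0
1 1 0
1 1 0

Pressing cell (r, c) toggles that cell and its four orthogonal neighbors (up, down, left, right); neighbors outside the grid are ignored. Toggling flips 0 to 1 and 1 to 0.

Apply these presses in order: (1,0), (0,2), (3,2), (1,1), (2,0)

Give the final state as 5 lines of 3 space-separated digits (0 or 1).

After press 1 at (1,0):
0 1 0
0 0 0
0 0 0
1 1 0
1 1 0

After press 2 at (0,2):
0 0 1
0 0 1
0 0 0
1 1 0
1 1 0

After press 3 at (3,2):
0 0 1
0 0 1
0 0 1
1 0 1
1 1 1

After press 4 at (1,1):
0 1 1
1 1 0
0 1 1
1 0 1
1 1 1

After press 5 at (2,0):
0 1 1
0 1 0
1 0 1
0 0 1
1 1 1

Answer: 0 1 1
0 1 0
1 0 1
0 0 1
1 1 1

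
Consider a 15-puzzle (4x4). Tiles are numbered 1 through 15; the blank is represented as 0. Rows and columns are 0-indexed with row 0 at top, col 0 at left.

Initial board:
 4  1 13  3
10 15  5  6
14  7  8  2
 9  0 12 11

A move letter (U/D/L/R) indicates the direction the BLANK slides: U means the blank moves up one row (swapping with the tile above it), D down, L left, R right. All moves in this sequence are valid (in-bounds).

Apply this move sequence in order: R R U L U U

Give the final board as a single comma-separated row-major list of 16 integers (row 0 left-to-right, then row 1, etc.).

Answer: 4, 1, 0, 3, 10, 15, 13, 6, 14, 7, 5, 8, 9, 12, 11, 2

Derivation:
After move 1 (R):
 4  1 13  3
10 15  5  6
14  7  8  2
 9 12  0 11

After move 2 (R):
 4  1 13  3
10 15  5  6
14  7  8  2
 9 12 11  0

After move 3 (U):
 4  1 13  3
10 15  5  6
14  7  8  0
 9 12 11  2

After move 4 (L):
 4  1 13  3
10 15  5  6
14  7  0  8
 9 12 11  2

After move 5 (U):
 4  1 13  3
10 15  0  6
14  7  5  8
 9 12 11  2

After move 6 (U):
 4  1  0  3
10 15 13  6
14  7  5  8
 9 12 11  2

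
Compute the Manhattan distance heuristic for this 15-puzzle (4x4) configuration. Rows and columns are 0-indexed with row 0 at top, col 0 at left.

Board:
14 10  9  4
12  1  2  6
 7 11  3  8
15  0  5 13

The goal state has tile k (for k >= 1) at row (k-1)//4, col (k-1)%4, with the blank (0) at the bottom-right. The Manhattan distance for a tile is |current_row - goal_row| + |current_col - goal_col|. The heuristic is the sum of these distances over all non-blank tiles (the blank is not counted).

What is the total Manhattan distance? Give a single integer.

Tile 14: at (0,0), goal (3,1), distance |0-3|+|0-1| = 4
Tile 10: at (0,1), goal (2,1), distance |0-2|+|1-1| = 2
Tile 9: at (0,2), goal (2,0), distance |0-2|+|2-0| = 4
Tile 4: at (0,3), goal (0,3), distance |0-0|+|3-3| = 0
Tile 12: at (1,0), goal (2,3), distance |1-2|+|0-3| = 4
Tile 1: at (1,1), goal (0,0), distance |1-0|+|1-0| = 2
Tile 2: at (1,2), goal (0,1), distance |1-0|+|2-1| = 2
Tile 6: at (1,3), goal (1,1), distance |1-1|+|3-1| = 2
Tile 7: at (2,0), goal (1,2), distance |2-1|+|0-2| = 3
Tile 11: at (2,1), goal (2,2), distance |2-2|+|1-2| = 1
Tile 3: at (2,2), goal (0,2), distance |2-0|+|2-2| = 2
Tile 8: at (2,3), goal (1,3), distance |2-1|+|3-3| = 1
Tile 15: at (3,0), goal (3,2), distance |3-3|+|0-2| = 2
Tile 5: at (3,2), goal (1,0), distance |3-1|+|2-0| = 4
Tile 13: at (3,3), goal (3,0), distance |3-3|+|3-0| = 3
Sum: 4 + 2 + 4 + 0 + 4 + 2 + 2 + 2 + 3 + 1 + 2 + 1 + 2 + 4 + 3 = 36

Answer: 36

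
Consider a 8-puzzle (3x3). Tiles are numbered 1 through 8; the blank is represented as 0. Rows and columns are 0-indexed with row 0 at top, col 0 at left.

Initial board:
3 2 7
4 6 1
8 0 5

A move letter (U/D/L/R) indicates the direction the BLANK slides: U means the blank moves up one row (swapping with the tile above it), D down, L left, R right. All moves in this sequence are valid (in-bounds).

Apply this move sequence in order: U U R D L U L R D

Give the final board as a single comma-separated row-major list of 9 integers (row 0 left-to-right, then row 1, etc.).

Answer: 3, 7, 1, 4, 0, 2, 8, 6, 5

Derivation:
After move 1 (U):
3 2 7
4 0 1
8 6 5

After move 2 (U):
3 0 7
4 2 1
8 6 5

After move 3 (R):
3 7 0
4 2 1
8 6 5

After move 4 (D):
3 7 1
4 2 0
8 6 5

After move 5 (L):
3 7 1
4 0 2
8 6 5

After move 6 (U):
3 0 1
4 7 2
8 6 5

After move 7 (L):
0 3 1
4 7 2
8 6 5

After move 8 (R):
3 0 1
4 7 2
8 6 5

After move 9 (D):
3 7 1
4 0 2
8 6 5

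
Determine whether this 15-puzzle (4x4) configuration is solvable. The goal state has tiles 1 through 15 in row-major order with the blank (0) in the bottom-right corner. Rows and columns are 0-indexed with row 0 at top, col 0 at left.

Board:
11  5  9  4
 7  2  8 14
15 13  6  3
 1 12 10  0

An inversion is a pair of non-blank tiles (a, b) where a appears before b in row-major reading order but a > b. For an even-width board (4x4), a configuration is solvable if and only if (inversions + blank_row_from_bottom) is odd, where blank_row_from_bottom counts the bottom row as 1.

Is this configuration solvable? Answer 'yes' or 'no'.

Inversions: 53
Blank is in row 3 (0-indexed from top), which is row 1 counting from the bottom (bottom = 1).
53 + 1 = 54, which is even, so the puzzle is not solvable.

Answer: no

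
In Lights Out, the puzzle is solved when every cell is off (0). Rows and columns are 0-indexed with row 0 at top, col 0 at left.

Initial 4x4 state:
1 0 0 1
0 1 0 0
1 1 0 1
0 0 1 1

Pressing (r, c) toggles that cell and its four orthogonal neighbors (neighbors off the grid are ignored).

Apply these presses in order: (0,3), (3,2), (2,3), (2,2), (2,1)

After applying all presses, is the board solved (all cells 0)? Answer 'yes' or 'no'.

After press 1 at (0,3):
1 0 1 0
0 1 0 1
1 1 0 1
0 0 1 1

After press 2 at (3,2):
1 0 1 0
0 1 0 1
1 1 1 1
0 1 0 0

After press 3 at (2,3):
1 0 1 0
0 1 0 0
1 1 0 0
0 1 0 1

After press 4 at (2,2):
1 0 1 0
0 1 1 0
1 0 1 1
0 1 1 1

After press 5 at (2,1):
1 0 1 0
0 0 1 0
0 1 0 1
0 0 1 1

Lights still on: 7

Answer: no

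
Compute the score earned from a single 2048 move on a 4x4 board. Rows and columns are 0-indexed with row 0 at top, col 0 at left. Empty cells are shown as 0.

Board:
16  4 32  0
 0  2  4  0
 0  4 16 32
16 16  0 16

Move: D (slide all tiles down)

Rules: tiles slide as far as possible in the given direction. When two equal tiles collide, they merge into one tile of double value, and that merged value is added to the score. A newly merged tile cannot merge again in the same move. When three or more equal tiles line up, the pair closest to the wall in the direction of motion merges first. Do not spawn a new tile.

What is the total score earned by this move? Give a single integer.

Answer: 32

Derivation:
Slide down:
col 0: [16, 0, 0, 16] -> [0, 0, 0, 32]  score +32 (running 32)
col 1: [4, 2, 4, 16] -> [4, 2, 4, 16]  score +0 (running 32)
col 2: [32, 4, 16, 0] -> [0, 32, 4, 16]  score +0 (running 32)
col 3: [0, 0, 32, 16] -> [0, 0, 32, 16]  score +0 (running 32)
Board after move:
 0  4  0  0
 0  2 32  0
 0  4  4 32
32 16 16 16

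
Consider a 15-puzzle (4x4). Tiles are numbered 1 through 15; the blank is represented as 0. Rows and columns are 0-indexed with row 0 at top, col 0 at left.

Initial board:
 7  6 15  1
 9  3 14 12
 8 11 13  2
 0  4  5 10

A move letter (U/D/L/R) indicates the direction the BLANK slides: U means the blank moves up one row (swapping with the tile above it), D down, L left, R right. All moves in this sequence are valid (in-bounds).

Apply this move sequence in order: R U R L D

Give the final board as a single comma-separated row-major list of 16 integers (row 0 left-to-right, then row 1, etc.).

Answer: 7, 6, 15, 1, 9, 3, 14, 12, 8, 11, 13, 2, 4, 0, 5, 10

Derivation:
After move 1 (R):
 7  6 15  1
 9  3 14 12
 8 11 13  2
 4  0  5 10

After move 2 (U):
 7  6 15  1
 9  3 14 12
 8  0 13  2
 4 11  5 10

After move 3 (R):
 7  6 15  1
 9  3 14 12
 8 13  0  2
 4 11  5 10

After move 4 (L):
 7  6 15  1
 9  3 14 12
 8  0 13  2
 4 11  5 10

After move 5 (D):
 7  6 15  1
 9  3 14 12
 8 11 13  2
 4  0  5 10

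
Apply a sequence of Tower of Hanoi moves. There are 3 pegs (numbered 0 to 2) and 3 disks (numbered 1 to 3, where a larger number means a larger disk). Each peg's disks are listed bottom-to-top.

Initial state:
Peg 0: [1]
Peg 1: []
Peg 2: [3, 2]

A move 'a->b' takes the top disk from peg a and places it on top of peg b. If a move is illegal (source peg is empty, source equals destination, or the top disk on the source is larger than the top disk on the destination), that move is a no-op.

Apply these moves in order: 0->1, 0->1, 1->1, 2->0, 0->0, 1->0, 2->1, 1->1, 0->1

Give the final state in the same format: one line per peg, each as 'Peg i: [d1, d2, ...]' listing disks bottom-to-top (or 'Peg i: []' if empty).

After move 1 (0->1):
Peg 0: []
Peg 1: [1]
Peg 2: [3, 2]

After move 2 (0->1):
Peg 0: []
Peg 1: [1]
Peg 2: [3, 2]

After move 3 (1->1):
Peg 0: []
Peg 1: [1]
Peg 2: [3, 2]

After move 4 (2->0):
Peg 0: [2]
Peg 1: [1]
Peg 2: [3]

After move 5 (0->0):
Peg 0: [2]
Peg 1: [1]
Peg 2: [3]

After move 6 (1->0):
Peg 0: [2, 1]
Peg 1: []
Peg 2: [3]

After move 7 (2->1):
Peg 0: [2, 1]
Peg 1: [3]
Peg 2: []

After move 8 (1->1):
Peg 0: [2, 1]
Peg 1: [3]
Peg 2: []

After move 9 (0->1):
Peg 0: [2]
Peg 1: [3, 1]
Peg 2: []

Answer: Peg 0: [2]
Peg 1: [3, 1]
Peg 2: []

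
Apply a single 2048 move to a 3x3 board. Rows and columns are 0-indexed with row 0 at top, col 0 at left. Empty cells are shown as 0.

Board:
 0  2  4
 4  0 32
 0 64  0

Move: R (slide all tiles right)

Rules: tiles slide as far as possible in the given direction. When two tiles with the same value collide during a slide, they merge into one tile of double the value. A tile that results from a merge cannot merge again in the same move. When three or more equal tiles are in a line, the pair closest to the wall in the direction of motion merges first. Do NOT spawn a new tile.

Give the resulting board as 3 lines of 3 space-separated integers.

Answer:  0  2  4
 0  4 32
 0  0 64

Derivation:
Slide right:
row 0: [0, 2, 4] -> [0, 2, 4]
row 1: [4, 0, 32] -> [0, 4, 32]
row 2: [0, 64, 0] -> [0, 0, 64]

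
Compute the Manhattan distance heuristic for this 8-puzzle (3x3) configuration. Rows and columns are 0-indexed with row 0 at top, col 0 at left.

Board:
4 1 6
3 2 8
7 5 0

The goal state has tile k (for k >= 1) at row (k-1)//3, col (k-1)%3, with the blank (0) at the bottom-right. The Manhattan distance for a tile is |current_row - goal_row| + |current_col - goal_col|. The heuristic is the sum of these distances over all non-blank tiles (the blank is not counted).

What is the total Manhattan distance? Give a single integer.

Tile 4: at (0,0), goal (1,0), distance |0-1|+|0-0| = 1
Tile 1: at (0,1), goal (0,0), distance |0-0|+|1-0| = 1
Tile 6: at (0,2), goal (1,2), distance |0-1|+|2-2| = 1
Tile 3: at (1,0), goal (0,2), distance |1-0|+|0-2| = 3
Tile 2: at (1,1), goal (0,1), distance |1-0|+|1-1| = 1
Tile 8: at (1,2), goal (2,1), distance |1-2|+|2-1| = 2
Tile 7: at (2,0), goal (2,0), distance |2-2|+|0-0| = 0
Tile 5: at (2,1), goal (1,1), distance |2-1|+|1-1| = 1
Sum: 1 + 1 + 1 + 3 + 1 + 2 + 0 + 1 = 10

Answer: 10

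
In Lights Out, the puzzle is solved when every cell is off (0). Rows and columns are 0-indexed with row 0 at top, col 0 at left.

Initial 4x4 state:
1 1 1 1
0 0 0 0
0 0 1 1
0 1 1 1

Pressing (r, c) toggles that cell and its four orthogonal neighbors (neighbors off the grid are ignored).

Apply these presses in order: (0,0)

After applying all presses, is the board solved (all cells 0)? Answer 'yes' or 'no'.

Answer: no

Derivation:
After press 1 at (0,0):
0 0 1 1
1 0 0 0
0 0 1 1
0 1 1 1

Lights still on: 8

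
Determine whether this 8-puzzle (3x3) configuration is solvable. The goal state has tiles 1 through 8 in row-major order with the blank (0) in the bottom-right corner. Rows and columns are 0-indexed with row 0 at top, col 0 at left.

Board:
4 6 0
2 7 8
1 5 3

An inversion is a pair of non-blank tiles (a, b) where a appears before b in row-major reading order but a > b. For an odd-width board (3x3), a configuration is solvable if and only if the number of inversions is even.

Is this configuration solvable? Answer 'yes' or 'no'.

Inversions (pairs i<j in row-major order where tile[i] > tile[j] > 0): 15
15 is odd, so the puzzle is not solvable.

Answer: no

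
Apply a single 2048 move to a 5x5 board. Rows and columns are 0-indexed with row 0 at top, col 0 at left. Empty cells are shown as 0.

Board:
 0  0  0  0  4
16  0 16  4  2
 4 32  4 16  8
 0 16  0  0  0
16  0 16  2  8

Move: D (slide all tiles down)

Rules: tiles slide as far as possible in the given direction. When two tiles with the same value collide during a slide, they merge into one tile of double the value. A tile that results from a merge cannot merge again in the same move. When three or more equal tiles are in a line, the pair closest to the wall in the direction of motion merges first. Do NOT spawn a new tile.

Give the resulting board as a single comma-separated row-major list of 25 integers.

Answer: 0, 0, 0, 0, 0, 0, 0, 0, 0, 0, 16, 0, 16, 4, 4, 4, 32, 4, 16, 2, 16, 16, 16, 2, 16

Derivation:
Slide down:
col 0: [0, 16, 4, 0, 16] -> [0, 0, 16, 4, 16]
col 1: [0, 0, 32, 16, 0] -> [0, 0, 0, 32, 16]
col 2: [0, 16, 4, 0, 16] -> [0, 0, 16, 4, 16]
col 3: [0, 4, 16, 0, 2] -> [0, 0, 4, 16, 2]
col 4: [4, 2, 8, 0, 8] -> [0, 0, 4, 2, 16]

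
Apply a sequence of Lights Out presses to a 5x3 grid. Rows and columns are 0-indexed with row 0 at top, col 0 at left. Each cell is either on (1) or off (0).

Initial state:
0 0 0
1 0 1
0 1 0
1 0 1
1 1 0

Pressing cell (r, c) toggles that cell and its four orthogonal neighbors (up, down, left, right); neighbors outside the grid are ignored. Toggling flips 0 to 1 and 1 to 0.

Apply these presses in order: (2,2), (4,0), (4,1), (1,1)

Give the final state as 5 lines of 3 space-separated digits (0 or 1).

After press 1 at (2,2):
0 0 0
1 0 0
0 0 1
1 0 0
1 1 0

After press 2 at (4,0):
0 0 0
1 0 0
0 0 1
0 0 0
0 0 0

After press 3 at (4,1):
0 0 0
1 0 0
0 0 1
0 1 0
1 1 1

After press 4 at (1,1):
0 1 0
0 1 1
0 1 1
0 1 0
1 1 1

Answer: 0 1 0
0 1 1
0 1 1
0 1 0
1 1 1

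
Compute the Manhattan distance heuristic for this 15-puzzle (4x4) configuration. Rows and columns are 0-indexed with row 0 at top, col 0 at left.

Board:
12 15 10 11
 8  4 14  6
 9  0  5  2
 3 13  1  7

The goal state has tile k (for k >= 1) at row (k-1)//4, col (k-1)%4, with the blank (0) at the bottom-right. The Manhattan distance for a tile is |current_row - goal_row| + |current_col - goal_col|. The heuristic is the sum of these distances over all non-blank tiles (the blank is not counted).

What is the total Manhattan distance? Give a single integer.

Tile 12: (0,0)->(2,3) = 5
Tile 15: (0,1)->(3,2) = 4
Tile 10: (0,2)->(2,1) = 3
Tile 11: (0,3)->(2,2) = 3
Tile 8: (1,0)->(1,3) = 3
Tile 4: (1,1)->(0,3) = 3
Tile 14: (1,2)->(3,1) = 3
Tile 6: (1,3)->(1,1) = 2
Tile 9: (2,0)->(2,0) = 0
Tile 5: (2,2)->(1,0) = 3
Tile 2: (2,3)->(0,1) = 4
Tile 3: (3,0)->(0,2) = 5
Tile 13: (3,1)->(3,0) = 1
Tile 1: (3,2)->(0,0) = 5
Tile 7: (3,3)->(1,2) = 3
Sum: 5 + 4 + 3 + 3 + 3 + 3 + 3 + 2 + 0 + 3 + 4 + 5 + 1 + 5 + 3 = 47

Answer: 47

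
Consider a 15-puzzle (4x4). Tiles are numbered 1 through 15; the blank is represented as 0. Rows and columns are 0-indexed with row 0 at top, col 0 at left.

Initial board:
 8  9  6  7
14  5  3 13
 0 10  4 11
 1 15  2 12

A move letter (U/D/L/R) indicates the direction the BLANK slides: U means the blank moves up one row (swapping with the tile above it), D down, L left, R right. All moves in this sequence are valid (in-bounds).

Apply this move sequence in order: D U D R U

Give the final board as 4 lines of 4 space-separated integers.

Answer:  8  9  6  7
14  5  3 13
 1  0  4 11
15 10  2 12

Derivation:
After move 1 (D):
 8  9  6  7
14  5  3 13
 1 10  4 11
 0 15  2 12

After move 2 (U):
 8  9  6  7
14  5  3 13
 0 10  4 11
 1 15  2 12

After move 3 (D):
 8  9  6  7
14  5  3 13
 1 10  4 11
 0 15  2 12

After move 4 (R):
 8  9  6  7
14  5  3 13
 1 10  4 11
15  0  2 12

After move 5 (U):
 8  9  6  7
14  5  3 13
 1  0  4 11
15 10  2 12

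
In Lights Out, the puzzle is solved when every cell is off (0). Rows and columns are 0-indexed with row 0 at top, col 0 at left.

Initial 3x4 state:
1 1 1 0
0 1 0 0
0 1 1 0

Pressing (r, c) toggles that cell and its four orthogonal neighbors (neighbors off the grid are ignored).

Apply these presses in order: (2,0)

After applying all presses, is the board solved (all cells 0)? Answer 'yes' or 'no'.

Answer: no

Derivation:
After press 1 at (2,0):
1 1 1 0
1 1 0 0
1 0 1 0

Lights still on: 7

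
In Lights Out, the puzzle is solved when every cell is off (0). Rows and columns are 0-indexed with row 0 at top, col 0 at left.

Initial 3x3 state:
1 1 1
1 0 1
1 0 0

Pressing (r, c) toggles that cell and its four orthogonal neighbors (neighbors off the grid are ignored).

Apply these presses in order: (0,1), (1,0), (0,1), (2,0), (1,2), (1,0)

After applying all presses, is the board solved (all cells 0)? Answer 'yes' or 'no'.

Answer: no

Derivation:
After press 1 at (0,1):
0 0 0
1 1 1
1 0 0

After press 2 at (1,0):
1 0 0
0 0 1
0 0 0

After press 3 at (0,1):
0 1 1
0 1 1
0 0 0

After press 4 at (2,0):
0 1 1
1 1 1
1 1 0

After press 5 at (1,2):
0 1 0
1 0 0
1 1 1

After press 6 at (1,0):
1 1 0
0 1 0
0 1 1

Lights still on: 5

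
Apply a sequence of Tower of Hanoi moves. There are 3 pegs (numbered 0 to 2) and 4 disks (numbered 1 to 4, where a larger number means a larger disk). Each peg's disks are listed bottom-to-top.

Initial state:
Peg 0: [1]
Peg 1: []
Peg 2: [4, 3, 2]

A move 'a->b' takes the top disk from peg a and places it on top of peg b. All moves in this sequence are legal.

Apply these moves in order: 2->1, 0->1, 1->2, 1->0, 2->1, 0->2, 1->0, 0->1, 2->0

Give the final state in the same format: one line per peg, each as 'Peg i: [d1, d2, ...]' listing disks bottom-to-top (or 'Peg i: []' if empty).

Answer: Peg 0: [2]
Peg 1: [1]
Peg 2: [4, 3]

Derivation:
After move 1 (2->1):
Peg 0: [1]
Peg 1: [2]
Peg 2: [4, 3]

After move 2 (0->1):
Peg 0: []
Peg 1: [2, 1]
Peg 2: [4, 3]

After move 3 (1->2):
Peg 0: []
Peg 1: [2]
Peg 2: [4, 3, 1]

After move 4 (1->0):
Peg 0: [2]
Peg 1: []
Peg 2: [4, 3, 1]

After move 5 (2->1):
Peg 0: [2]
Peg 1: [1]
Peg 2: [4, 3]

After move 6 (0->2):
Peg 0: []
Peg 1: [1]
Peg 2: [4, 3, 2]

After move 7 (1->0):
Peg 0: [1]
Peg 1: []
Peg 2: [4, 3, 2]

After move 8 (0->1):
Peg 0: []
Peg 1: [1]
Peg 2: [4, 3, 2]

After move 9 (2->0):
Peg 0: [2]
Peg 1: [1]
Peg 2: [4, 3]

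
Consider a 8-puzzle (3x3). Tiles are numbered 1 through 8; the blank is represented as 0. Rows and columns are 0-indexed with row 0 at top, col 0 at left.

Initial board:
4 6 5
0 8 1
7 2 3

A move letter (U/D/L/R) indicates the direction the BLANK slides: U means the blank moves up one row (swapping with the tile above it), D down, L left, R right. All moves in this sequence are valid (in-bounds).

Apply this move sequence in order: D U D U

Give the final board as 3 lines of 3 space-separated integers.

Answer: 4 6 5
0 8 1
7 2 3

Derivation:
After move 1 (D):
4 6 5
7 8 1
0 2 3

After move 2 (U):
4 6 5
0 8 1
7 2 3

After move 3 (D):
4 6 5
7 8 1
0 2 3

After move 4 (U):
4 6 5
0 8 1
7 2 3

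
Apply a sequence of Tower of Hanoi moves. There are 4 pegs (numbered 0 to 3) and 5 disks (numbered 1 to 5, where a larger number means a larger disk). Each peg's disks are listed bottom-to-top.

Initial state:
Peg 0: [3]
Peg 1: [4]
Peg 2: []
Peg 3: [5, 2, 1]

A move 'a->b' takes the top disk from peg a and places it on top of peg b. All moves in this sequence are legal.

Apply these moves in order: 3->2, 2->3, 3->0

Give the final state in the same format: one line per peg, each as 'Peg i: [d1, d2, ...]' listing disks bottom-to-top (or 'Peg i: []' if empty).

Answer: Peg 0: [3, 1]
Peg 1: [4]
Peg 2: []
Peg 3: [5, 2]

Derivation:
After move 1 (3->2):
Peg 0: [3]
Peg 1: [4]
Peg 2: [1]
Peg 3: [5, 2]

After move 2 (2->3):
Peg 0: [3]
Peg 1: [4]
Peg 2: []
Peg 3: [5, 2, 1]

After move 3 (3->0):
Peg 0: [3, 1]
Peg 1: [4]
Peg 2: []
Peg 3: [5, 2]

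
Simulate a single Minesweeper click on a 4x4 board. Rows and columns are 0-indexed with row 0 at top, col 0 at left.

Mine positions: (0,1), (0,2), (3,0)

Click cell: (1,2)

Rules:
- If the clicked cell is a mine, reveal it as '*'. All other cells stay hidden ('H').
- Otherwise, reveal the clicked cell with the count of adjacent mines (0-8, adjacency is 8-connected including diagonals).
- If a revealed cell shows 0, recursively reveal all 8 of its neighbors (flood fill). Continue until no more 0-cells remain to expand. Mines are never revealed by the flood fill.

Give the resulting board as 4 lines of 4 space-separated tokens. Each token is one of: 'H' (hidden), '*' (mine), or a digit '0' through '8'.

H H H H
H H 2 H
H H H H
H H H H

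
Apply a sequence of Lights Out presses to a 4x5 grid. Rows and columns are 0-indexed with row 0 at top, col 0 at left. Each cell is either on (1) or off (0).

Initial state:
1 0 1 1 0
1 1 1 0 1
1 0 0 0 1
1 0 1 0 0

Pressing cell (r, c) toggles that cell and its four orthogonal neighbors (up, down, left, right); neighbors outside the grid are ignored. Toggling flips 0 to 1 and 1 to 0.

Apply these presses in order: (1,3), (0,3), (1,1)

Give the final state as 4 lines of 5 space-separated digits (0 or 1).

Answer: 1 1 0 1 1
0 0 1 0 0
1 1 0 1 1
1 0 1 0 0

Derivation:
After press 1 at (1,3):
1 0 1 0 0
1 1 0 1 0
1 0 0 1 1
1 0 1 0 0

After press 2 at (0,3):
1 0 0 1 1
1 1 0 0 0
1 0 0 1 1
1 0 1 0 0

After press 3 at (1,1):
1 1 0 1 1
0 0 1 0 0
1 1 0 1 1
1 0 1 0 0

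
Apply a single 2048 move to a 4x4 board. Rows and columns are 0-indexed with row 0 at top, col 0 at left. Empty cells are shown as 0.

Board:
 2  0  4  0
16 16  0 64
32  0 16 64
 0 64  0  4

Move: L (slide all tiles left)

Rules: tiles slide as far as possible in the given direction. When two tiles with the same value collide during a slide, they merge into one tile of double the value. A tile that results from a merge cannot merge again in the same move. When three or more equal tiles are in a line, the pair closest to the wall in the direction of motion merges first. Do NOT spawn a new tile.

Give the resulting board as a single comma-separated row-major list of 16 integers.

Slide left:
row 0: [2, 0, 4, 0] -> [2, 4, 0, 0]
row 1: [16, 16, 0, 64] -> [32, 64, 0, 0]
row 2: [32, 0, 16, 64] -> [32, 16, 64, 0]
row 3: [0, 64, 0, 4] -> [64, 4, 0, 0]

Answer: 2, 4, 0, 0, 32, 64, 0, 0, 32, 16, 64, 0, 64, 4, 0, 0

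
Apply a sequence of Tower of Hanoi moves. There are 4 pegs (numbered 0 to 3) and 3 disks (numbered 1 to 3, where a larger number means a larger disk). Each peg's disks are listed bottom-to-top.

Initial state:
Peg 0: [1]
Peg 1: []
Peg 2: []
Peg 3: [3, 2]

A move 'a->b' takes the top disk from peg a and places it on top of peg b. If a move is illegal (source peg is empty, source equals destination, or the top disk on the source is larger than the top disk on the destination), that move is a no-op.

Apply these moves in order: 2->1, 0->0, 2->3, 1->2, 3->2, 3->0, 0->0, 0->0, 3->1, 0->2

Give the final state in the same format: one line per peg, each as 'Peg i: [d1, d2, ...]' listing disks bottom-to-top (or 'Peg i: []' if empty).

Answer: Peg 0: []
Peg 1: [3]
Peg 2: [2, 1]
Peg 3: []

Derivation:
After move 1 (2->1):
Peg 0: [1]
Peg 1: []
Peg 2: []
Peg 3: [3, 2]

After move 2 (0->0):
Peg 0: [1]
Peg 1: []
Peg 2: []
Peg 3: [3, 2]

After move 3 (2->3):
Peg 0: [1]
Peg 1: []
Peg 2: []
Peg 3: [3, 2]

After move 4 (1->2):
Peg 0: [1]
Peg 1: []
Peg 2: []
Peg 3: [3, 2]

After move 5 (3->2):
Peg 0: [1]
Peg 1: []
Peg 2: [2]
Peg 3: [3]

After move 6 (3->0):
Peg 0: [1]
Peg 1: []
Peg 2: [2]
Peg 3: [3]

After move 7 (0->0):
Peg 0: [1]
Peg 1: []
Peg 2: [2]
Peg 3: [3]

After move 8 (0->0):
Peg 0: [1]
Peg 1: []
Peg 2: [2]
Peg 3: [3]

After move 9 (3->1):
Peg 0: [1]
Peg 1: [3]
Peg 2: [2]
Peg 3: []

After move 10 (0->2):
Peg 0: []
Peg 1: [3]
Peg 2: [2, 1]
Peg 3: []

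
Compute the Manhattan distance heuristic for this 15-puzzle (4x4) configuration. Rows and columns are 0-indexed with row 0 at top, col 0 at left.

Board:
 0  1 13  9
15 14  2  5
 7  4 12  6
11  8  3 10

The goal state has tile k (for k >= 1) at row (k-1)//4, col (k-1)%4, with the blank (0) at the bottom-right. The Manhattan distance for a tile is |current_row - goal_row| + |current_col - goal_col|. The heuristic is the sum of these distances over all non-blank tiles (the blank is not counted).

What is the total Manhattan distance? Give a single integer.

Answer: 46

Derivation:
Tile 1: (0,1)->(0,0) = 1
Tile 13: (0,2)->(3,0) = 5
Tile 9: (0,3)->(2,0) = 5
Tile 15: (1,0)->(3,2) = 4
Tile 14: (1,1)->(3,1) = 2
Tile 2: (1,2)->(0,1) = 2
Tile 5: (1,3)->(1,0) = 3
Tile 7: (2,0)->(1,2) = 3
Tile 4: (2,1)->(0,3) = 4
Tile 12: (2,2)->(2,3) = 1
Tile 6: (2,3)->(1,1) = 3
Tile 11: (3,0)->(2,2) = 3
Tile 8: (3,1)->(1,3) = 4
Tile 3: (3,2)->(0,2) = 3
Tile 10: (3,3)->(2,1) = 3
Sum: 1 + 5 + 5 + 4 + 2 + 2 + 3 + 3 + 4 + 1 + 3 + 3 + 4 + 3 + 3 = 46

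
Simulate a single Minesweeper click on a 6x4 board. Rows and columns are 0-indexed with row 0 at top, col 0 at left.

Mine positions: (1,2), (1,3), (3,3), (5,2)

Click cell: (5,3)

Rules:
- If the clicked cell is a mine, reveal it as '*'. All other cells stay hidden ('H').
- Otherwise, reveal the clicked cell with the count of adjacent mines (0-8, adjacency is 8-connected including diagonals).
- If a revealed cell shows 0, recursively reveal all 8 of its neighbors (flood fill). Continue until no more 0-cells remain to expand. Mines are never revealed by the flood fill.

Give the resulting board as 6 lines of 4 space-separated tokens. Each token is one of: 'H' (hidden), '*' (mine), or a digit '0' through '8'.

H H H H
H H H H
H H H H
H H H H
H H H H
H H H 1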